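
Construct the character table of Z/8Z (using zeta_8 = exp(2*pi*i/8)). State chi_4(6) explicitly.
Character table of Z/8Z (irreps indexed chi_0,...,chi_7 with chi_k(m) = zeta_8^(k*m), zeta_8 = exp(2*pi*i/8)):
  irrep \ class  {0} (size 1)  {1} (size 1)    {2} (size 1)  {3} (size 1)    {4} (size 1)  {5} (size 1)    {6} (size 1)  {7} (size 1)  
  chi_0          1             1               1             1               1             1               1             1             
  chi_1          1             exp(I*pi/4)     I             exp(3*I*pi/4)   -1            exp(-3*I*pi/4)  -I            exp(-I*pi/4)  
  chi_2          1             I               -1            -I              1             I               -1            -I            
  chi_3          1             exp(3*I*pi/4)   -I            exp(I*pi/4)     -1            exp(-I*pi/4)    I             exp(-3*I*pi/4)
  chi_4          1             -1              1             -1              1             -1              1             -1            
  chi_5          1             exp(-3*I*pi/4)  I             exp(-I*pi/4)    -1            exp(I*pi/4)     -I            exp(3*I*pi/4) 
  chi_6          1             -I              -1            I               1             -I              -1            I             
  chi_7          1             exp(-I*pi/4)    -I            exp(-3*I*pi/4)  -1            exp(3*I*pi/4)   I             exp(I*pi/4)   

Spot check: chi_4(6) = zeta_8^(4*6) = zeta_8^24 = 1.

Justification: Z/8Z is abelian, so all 8 irreducible complex representations are 1-dimensional. They are given by chi_k(m) = zeta_8^(k*m) for k = 0,...,7. Row orthogonality: sum_m chi_k(m) conj(chi_l(m)) = 8 * [k = l].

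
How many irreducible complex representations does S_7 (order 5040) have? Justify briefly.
15

Explanation: The number of irreducible complex representations of a finite group equals its number of conjugacy classes. Conjugacy classes in S_7 correspond to cycle types, i.e. partitions of 7; there are p(7) = 15 of them, so S_7 (order 5040) has exactly 15 irreducible complex representations.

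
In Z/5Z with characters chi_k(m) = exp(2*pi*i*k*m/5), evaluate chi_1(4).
chi_1(4) = zeta_5^4 = exp(-2*I*pi/5)

Reasoning: chi_1(4) = zeta_5^(1*4) = zeta_5^4. Since zeta_5^5 = 1, this equals zeta_5^4 = exp(2*pi*i*4/5) = exp(-2*I*pi/5).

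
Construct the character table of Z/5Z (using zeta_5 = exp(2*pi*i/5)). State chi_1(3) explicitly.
Character table of Z/5Z (irreps indexed chi_0,...,chi_4 with chi_k(m) = zeta_5^(k*m), zeta_5 = exp(2*pi*i/5)):
  irrep \ class  {0} (size 1)  {1} (size 1)    {2} (size 1)    {3} (size 1)    {4} (size 1)  
  chi_0          1             1               1               1               1             
  chi_1          1             exp(2*I*pi/5)   exp(4*I*pi/5)   exp(-4*I*pi/5)  exp(-2*I*pi/5)
  chi_2          1             exp(4*I*pi/5)   exp(-2*I*pi/5)  exp(2*I*pi/5)   exp(-4*I*pi/5)
  chi_3          1             exp(-4*I*pi/5)  exp(2*I*pi/5)   exp(-2*I*pi/5)  exp(4*I*pi/5) 
  chi_4          1             exp(-2*I*pi/5)  exp(-4*I*pi/5)  exp(4*I*pi/5)   exp(2*I*pi/5) 

Spot check: chi_1(3) = zeta_5^(1*3) = zeta_5^3 = exp(-4*I*pi/5).

Details: Z/5Z is abelian, so all 5 irreducible complex representations are 1-dimensional. They are given by chi_k(m) = zeta_5^(k*m) for k = 0,...,4. Row orthogonality: sum_m chi_k(m) conj(chi_l(m)) = 5 * [k = l].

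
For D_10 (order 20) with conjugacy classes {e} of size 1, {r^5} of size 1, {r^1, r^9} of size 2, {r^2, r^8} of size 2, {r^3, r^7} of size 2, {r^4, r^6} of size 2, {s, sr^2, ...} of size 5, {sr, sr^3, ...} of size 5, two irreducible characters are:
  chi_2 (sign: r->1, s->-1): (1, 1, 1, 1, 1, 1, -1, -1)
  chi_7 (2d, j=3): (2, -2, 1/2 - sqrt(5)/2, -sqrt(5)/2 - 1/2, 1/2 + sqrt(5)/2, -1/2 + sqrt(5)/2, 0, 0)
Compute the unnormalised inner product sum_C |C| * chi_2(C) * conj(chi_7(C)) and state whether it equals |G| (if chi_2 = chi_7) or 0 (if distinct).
Sum = 0; so <chi_2, chi_7> = 0 (distinct irreducibles are orthogonal).

Why: Compute term by term over conjugacy classes (|C| * chi_2(C) * conj(chi_7(C))):
  1*(1)*conj(2) + 1*(1)*conj(-2) + 2*(1)*conj(1/2 - sqrt(5)/2) + 2*(1)*conj(-sqrt(5)/2 - 1/2) + 2*(1)*conj(1/2 + sqrt(5)/2) + 2*(1)*conj(-1/2 + sqrt(5)/2) + 5*(-1)*conj(0) + 5*(-1)*conj(0)
  = (2) + (-2) + (1 - sqrt(5)) + (-sqrt(5) - 1) + (1 + sqrt(5)) + (-1 + sqrt(5)) + (0) + (0)
  = 0.
Dividing by |G| = 20 gives 0/20 = 0, matching the row-orthogonality relation <chi_2, chi_7> = [chi_2 = chi_7].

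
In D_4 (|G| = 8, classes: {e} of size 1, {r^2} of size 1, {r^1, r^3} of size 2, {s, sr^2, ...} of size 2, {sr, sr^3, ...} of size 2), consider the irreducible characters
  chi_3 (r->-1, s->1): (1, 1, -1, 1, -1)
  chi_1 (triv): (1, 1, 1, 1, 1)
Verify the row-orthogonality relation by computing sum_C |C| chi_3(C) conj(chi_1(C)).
Sum = 0; so <chi_3, chi_1> = 0 (distinct irreducibles are orthogonal).

Reasoning: Compute term by term over conjugacy classes (|C| * chi_3(C) * conj(chi_1(C))):
  1*(1)*conj(1) + 1*(1)*conj(1) + 2*(-1)*conj(1) + 2*(1)*conj(1) + 2*(-1)*conj(1)
  = (1) + (1) + (-2) + (2) + (-2)
  = 0.
Dividing by |G| = 8 gives 0/8 = 0, matching the row-orthogonality relation <chi_3, chi_1> = [chi_3 = chi_1].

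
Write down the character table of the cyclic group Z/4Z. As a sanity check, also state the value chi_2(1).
Character table of Z/4Z (irreps indexed chi_0,...,chi_3 with chi_k(m) = zeta_4^(k*m), zeta_4 = exp(2*pi*i/4)):
  irrep \ class  {0} (size 1)  {1} (size 1)  {2} (size 1)  {3} (size 1)
  chi_0          1             1             1             1           
  chi_1          1             I             -1            -I          
  chi_2          1             -1            1             -1          
  chi_3          1             -I            -1            I           

Spot check: chi_2(1) = zeta_4^(2*1) = zeta_4^2 = -1.

Justification: Z/4Z is abelian, so all 4 irreducible complex representations are 1-dimensional. They are given by chi_k(m) = zeta_4^(k*m) for k = 0,...,3. Row orthogonality: sum_m chi_k(m) conj(chi_l(m)) = 4 * [k = l].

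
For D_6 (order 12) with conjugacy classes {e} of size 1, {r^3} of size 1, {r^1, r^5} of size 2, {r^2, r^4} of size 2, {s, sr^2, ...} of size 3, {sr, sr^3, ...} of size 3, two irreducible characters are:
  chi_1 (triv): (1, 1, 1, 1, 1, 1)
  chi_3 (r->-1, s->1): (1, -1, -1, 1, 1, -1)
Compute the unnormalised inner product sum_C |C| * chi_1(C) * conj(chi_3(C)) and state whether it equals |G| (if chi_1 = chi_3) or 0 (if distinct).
Sum = 0; so <chi_1, chi_3> = 0 (distinct irreducibles are orthogonal).

Details: Compute term by term over conjugacy classes (|C| * chi_1(C) * conj(chi_3(C))):
  1*(1)*conj(1) + 1*(1)*conj(-1) + 2*(1)*conj(-1) + 2*(1)*conj(1) + 3*(1)*conj(1) + 3*(1)*conj(-1)
  = (1) + (-1) + (-2) + (2) + (3) + (-3)
  = 0.
Dividing by |G| = 12 gives 0/12 = 0, matching the row-orthogonality relation <chi_1, chi_3> = [chi_1 = chi_3].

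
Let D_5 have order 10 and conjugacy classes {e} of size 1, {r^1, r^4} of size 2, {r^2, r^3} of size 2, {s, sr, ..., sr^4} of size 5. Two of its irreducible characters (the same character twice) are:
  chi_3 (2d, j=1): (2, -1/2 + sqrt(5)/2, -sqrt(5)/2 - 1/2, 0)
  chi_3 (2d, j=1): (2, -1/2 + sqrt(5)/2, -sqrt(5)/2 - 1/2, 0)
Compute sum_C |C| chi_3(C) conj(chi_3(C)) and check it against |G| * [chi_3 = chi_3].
Sum = 10 = |G| = 10; so <chi_3, chi_3> = 1 (norm-1 confirms irreducibility).

Reasoning: Compute term by term over conjugacy classes (|C| * chi_3(C) * conj(chi_3(C))):
  1*(2)*conj(2) + 2*(-1/2 + sqrt(5)/2)*conj(-1/2 + sqrt(5)/2) + 2*(-sqrt(5)/2 - 1/2)*conj(-sqrt(5)/2 - 1/2) + 5*(0)*conj(0)
  = (4) + (3 - sqrt(5)) + (sqrt(5) + 3) + (0)
  = 10.
Dividing by |G| = 10 gives 10/10 = 1, matching the row-orthogonality relation <chi_3, chi_3> = [chi_3 = chi_3].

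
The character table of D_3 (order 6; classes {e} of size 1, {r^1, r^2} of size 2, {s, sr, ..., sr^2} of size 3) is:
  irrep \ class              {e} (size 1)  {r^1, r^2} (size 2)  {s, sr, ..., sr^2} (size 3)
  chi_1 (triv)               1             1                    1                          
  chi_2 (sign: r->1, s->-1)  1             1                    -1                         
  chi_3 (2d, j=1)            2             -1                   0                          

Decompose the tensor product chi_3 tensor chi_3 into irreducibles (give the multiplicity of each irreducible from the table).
chi_3 tensor chi_3 = chi_1 + chi_2 + chi_3 (all other irreducibles have multiplicity 0).

Justification: The character of a tensor product is the pointwise product (chi_3 * chi_3)(C) = chi_3(C) * chi_3(C):
  {e}: (2)*(2), {r^1, r^2}: (-1)*(-1), {s, sr, ..., sr^2}: (0)*(0)
so (chi_3 * chi_3) takes values
  {e} -> 4, {r^1, r^2} -> 1, {s, sr, ..., sr^2} -> 0.
Now take the inner product of this character with each irreducible chi from the table, <chi_3*chi_3, chi> = (1/6) sum_C |C| (chi_3*chi_3)(C) conj(chi(C)):
  <chi_3*chi_3, chi_1> = (1/6)[1*(4)*conj(1) + 2*(1)*conj(1) + 3*(0)*conj(1)]
      = (1/6)[(4) + (2) + (0)] = 6/6 = 1
  <chi_3*chi_3, chi_2> = (1/6)[1*(4)*conj(1) + 2*(1)*conj(1) + 3*(0)*conj(-1)]
      = (1/6)[(4) + (2) + (0)] = 6/6 = 1
  <chi_3*chi_3, chi_3> = (1/6)[1*(4)*conj(2) + 2*(1)*conj(-1) + 3*(0)*conj(0)]
      = (1/6)[(8) + (-2) + (0)] = 6/6 = 1
Hence the multiplicities are chi_1: 1, chi_2: 1, chi_3: 1. Dimension check: dim(chi_3)*dim(chi_3) = 2*2 = 4 and sum (mult * dim) = 1*1 + 1*1 + 1*2 = 4.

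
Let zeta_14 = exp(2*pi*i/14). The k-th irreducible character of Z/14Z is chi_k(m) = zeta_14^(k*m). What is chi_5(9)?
chi_5(9) = zeta_14^45 = exp(3*I*pi/7)

Explanation: chi_5(9) = zeta_14^(5*9) = zeta_14^45. Since zeta_14^14 = 1, this equals zeta_14^3 = exp(2*pi*i*3/14) = exp(3*I*pi/7).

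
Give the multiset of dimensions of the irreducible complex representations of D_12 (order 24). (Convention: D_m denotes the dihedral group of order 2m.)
Dimensions: 1, 1, 1, 1, 2, 2, 2, 2, 2

Proof sketch: There are 9 irreducibles (= number of conjugacy classes). Their dimensions d_i satisfy sum d_i^2 = |G| = 24: 1 + 1 + 1 + 1 + 4 + 4 + 4 + 4 + 4 = 24.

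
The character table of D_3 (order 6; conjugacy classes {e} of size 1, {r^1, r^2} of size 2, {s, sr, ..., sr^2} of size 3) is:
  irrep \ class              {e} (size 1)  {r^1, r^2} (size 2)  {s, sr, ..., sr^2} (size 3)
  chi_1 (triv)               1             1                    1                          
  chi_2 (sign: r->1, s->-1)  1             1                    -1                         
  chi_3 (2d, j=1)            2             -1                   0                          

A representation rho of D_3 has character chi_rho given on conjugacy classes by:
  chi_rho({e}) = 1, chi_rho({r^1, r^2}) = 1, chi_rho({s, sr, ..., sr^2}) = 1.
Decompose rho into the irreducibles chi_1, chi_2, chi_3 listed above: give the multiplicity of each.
Multiplicities: chi_1: 1, chi_2: 0, chi_3: 0.

Details: Use <chi_rho, chi> = (1/|G|) sum_C |C| * chi_rho(C) * conj(chi(C)) with |G| = 6 for each irreducible chi in the table:
  <chi_rho, chi_1> = (1/6)[1*(1)*conj(1) + 2*(1)*conj(1) + 3*(1)*conj(1)]
      = (1/6)[(1) + (2) + (3)] = 6/6 = 1
  <chi_rho, chi_2> = (1/6)[1*(1)*conj(1) + 2*(1)*conj(1) + 3*(1)*conj(-1)]
      = (1/6)[(1) + (2) + (-3)] = 0/6 = 0
  <chi_rho, chi_3> = (1/6)[1*(1)*conj(2) + 2*(1)*conj(-1) + 3*(1)*conj(0)]
      = (1/6)[(2) + (-2) + (0)] = 0/6 = 0
Dimension check: dim(rho) = sum (mult * dim) = 1*1 + 0*1 + 0*2 = 1 = chi_rho(e) = 1.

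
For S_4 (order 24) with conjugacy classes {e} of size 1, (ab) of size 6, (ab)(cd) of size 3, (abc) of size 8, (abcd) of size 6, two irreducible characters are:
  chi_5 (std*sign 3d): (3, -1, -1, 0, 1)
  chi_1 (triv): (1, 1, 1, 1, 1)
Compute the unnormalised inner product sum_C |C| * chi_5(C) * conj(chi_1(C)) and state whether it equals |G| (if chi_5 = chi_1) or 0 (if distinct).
Sum = 0; so <chi_5, chi_1> = 0 (distinct irreducibles are orthogonal).

Why: Compute term by term over conjugacy classes (|C| * chi_5(C) * conj(chi_1(C))):
  1*(3)*conj(1) + 6*(-1)*conj(1) + 3*(-1)*conj(1) + 8*(0)*conj(1) + 6*(1)*conj(1)
  = (3) + (-6) + (-3) + (0) + (6)
  = 0.
Dividing by |G| = 24 gives 0/24 = 0, matching the row-orthogonality relation <chi_5, chi_1> = [chi_5 = chi_1].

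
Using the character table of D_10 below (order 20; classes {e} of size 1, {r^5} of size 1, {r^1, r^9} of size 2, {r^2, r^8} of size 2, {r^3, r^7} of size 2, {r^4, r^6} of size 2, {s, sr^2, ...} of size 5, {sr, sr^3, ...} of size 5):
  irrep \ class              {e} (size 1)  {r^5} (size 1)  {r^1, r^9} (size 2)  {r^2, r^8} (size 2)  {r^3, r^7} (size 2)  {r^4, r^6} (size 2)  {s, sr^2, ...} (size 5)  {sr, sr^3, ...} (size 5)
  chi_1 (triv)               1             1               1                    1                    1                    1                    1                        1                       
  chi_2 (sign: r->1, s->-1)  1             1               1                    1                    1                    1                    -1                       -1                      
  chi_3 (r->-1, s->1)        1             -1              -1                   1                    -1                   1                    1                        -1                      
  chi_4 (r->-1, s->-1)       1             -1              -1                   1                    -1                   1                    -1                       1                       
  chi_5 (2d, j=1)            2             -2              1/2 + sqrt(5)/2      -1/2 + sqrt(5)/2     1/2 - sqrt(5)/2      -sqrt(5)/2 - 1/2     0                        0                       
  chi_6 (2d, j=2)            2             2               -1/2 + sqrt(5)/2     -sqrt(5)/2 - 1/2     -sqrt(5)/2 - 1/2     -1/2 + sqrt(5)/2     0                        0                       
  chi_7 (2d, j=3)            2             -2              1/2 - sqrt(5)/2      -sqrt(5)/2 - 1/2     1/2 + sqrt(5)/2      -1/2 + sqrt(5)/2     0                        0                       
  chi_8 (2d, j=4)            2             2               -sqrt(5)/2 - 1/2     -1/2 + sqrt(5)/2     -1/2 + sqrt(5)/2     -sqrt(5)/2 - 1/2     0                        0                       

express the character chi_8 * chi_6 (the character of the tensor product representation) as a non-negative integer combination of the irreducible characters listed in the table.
chi_8 tensor chi_6 = chi_6 + chi_8 (all other irreducibles have multiplicity 0).

Details: The character of a tensor product is the pointwise product (chi_8 * chi_6)(C) = chi_8(C) * chi_6(C):
  {e}: (2)*(2), {r^5}: (2)*(2), {r^1, r^9}: (-sqrt(5)/2 - 1/2)*(-1/2 + sqrt(5)/2), {r^2, r^8}: (-1/2 + sqrt(5)/2)*(-sqrt(5)/2 - 1/2), {r^3, r^7}: (-1/2 + sqrt(5)/2)*(-sqrt(5)/2 - 1/2), {r^4, r^6}: (-sqrt(5)/2 - 1/2)*(-1/2 + sqrt(5)/2), {s, sr^2, ...}: (0)*(0), {sr, sr^3, ...}: (0)*(0)
so (chi_8 * chi_6) takes values
  {e} -> 4, {r^5} -> 4, {r^1, r^9} -> -1, {r^2, r^8} -> -1, {r^3, r^7} -> -1, {r^4, r^6} -> -1, {s, sr^2, ...} -> 0, {sr, sr^3, ...} -> 0.
Now take the inner product of this character with each irreducible chi from the table, <chi_8*chi_6, chi> = (1/20) sum_C |C| (chi_8*chi_6)(C) conj(chi(C)):
  <chi_8*chi_6, chi_1> = (1/20)[1*(4)*conj(1) + 1*(4)*conj(1) + 2*(-1)*conj(1) + 2*(-1)*conj(1) + 2*(-1)*conj(1) + 2*(-1)*conj(1) + 5*(0)*conj(1) + 5*(0)*conj(1)]
      = (1/20)[(4) + (4) + (-2) + (-2) + (-2) + (-2) + (0) + (0)] = 0/20 = 0
  <chi_8*chi_6, chi_2> = (1/20)[1*(4)*conj(1) + 1*(4)*conj(1) + 2*(-1)*conj(1) + 2*(-1)*conj(1) + 2*(-1)*conj(1) + 2*(-1)*conj(1) + 5*(0)*conj(-1) + 5*(0)*conj(-1)]
      = (1/20)[(4) + (4) + (-2) + (-2) + (-2) + (-2) + (0) + (0)] = 0/20 = 0
  <chi_8*chi_6, chi_3> = (1/20)[1*(4)*conj(1) + 1*(4)*conj(-1) + 2*(-1)*conj(-1) + 2*(-1)*conj(1) + 2*(-1)*conj(-1) + 2*(-1)*conj(1) + 5*(0)*conj(1) + 5*(0)*conj(-1)]
      = (1/20)[(4) + (-4) + (2) + (-2) + (2) + (-2) + (0) + (0)] = 0/20 = 0
  <chi_8*chi_6, chi_4> = (1/20)[1*(4)*conj(1) + 1*(4)*conj(-1) + 2*(-1)*conj(-1) + 2*(-1)*conj(1) + 2*(-1)*conj(-1) + 2*(-1)*conj(1) + 5*(0)*conj(-1) + 5*(0)*conj(1)]
      = (1/20)[(4) + (-4) + (2) + (-2) + (2) + (-2) + (0) + (0)] = 0/20 = 0
  <chi_8*chi_6, chi_5> = (1/20)[1*(4)*conj(2) + 1*(4)*conj(-2) + 2*(-1)*conj(1/2 + sqrt(5)/2) + 2*(-1)*conj(-1/2 + sqrt(5)/2) + 2*(-1)*conj(1/2 - sqrt(5)/2) + 2*(-1)*conj(-sqrt(5)/2 - 1/2) + 5*(0)*conj(0) + 5*(0)*conj(0)]
      = (1/20)[(8) + (-8) + (-sqrt(5) - 1) + (1 - sqrt(5)) + (-1 + sqrt(5)) + (1 + sqrt(5)) + (0) + (0)] = 0/20 = 0
  <chi_8*chi_6, chi_6> = (1/20)[1*(4)*conj(2) + 1*(4)*conj(2) + 2*(-1)*conj(-1/2 + sqrt(5)/2) + 2*(-1)*conj(-sqrt(5)/2 - 1/2) + 2*(-1)*conj(-sqrt(5)/2 - 1/2) + 2*(-1)*conj(-1/2 + sqrt(5)/2) + 5*(0)*conj(0) + 5*(0)*conj(0)]
      = (1/20)[(8) + (8) + (1 - sqrt(5)) + (1 + sqrt(5)) + (1 + sqrt(5)) + (1 - sqrt(5)) + (0) + (0)] = 20/20 = 1
  <chi_8*chi_6, chi_7> = (1/20)[1*(4)*conj(2) + 1*(4)*conj(-2) + 2*(-1)*conj(1/2 - sqrt(5)/2) + 2*(-1)*conj(-sqrt(5)/2 - 1/2) + 2*(-1)*conj(1/2 + sqrt(5)/2) + 2*(-1)*conj(-1/2 + sqrt(5)/2) + 5*(0)*conj(0) + 5*(0)*conj(0)]
      = (1/20)[(8) + (-8) + (-1 + sqrt(5)) + (1 + sqrt(5)) + (-sqrt(5) - 1) + (1 - sqrt(5)) + (0) + (0)] = 0/20 = 0
  <chi_8*chi_6, chi_8> = (1/20)[1*(4)*conj(2) + 1*(4)*conj(2) + 2*(-1)*conj(-sqrt(5)/2 - 1/2) + 2*(-1)*conj(-1/2 + sqrt(5)/2) + 2*(-1)*conj(-1/2 + sqrt(5)/2) + 2*(-1)*conj(-sqrt(5)/2 - 1/2) + 5*(0)*conj(0) + 5*(0)*conj(0)]
      = (1/20)[(8) + (8) + (1 + sqrt(5)) + (1 - sqrt(5)) + (1 - sqrt(5)) + (1 + sqrt(5)) + (0) + (0)] = 20/20 = 1
Hence the multiplicities are chi_6: 1, chi_8: 1. Dimension check: dim(chi_8)*dim(chi_6) = 2*2 = 4 and sum (mult * dim) = 1*2 + 1*2 = 4.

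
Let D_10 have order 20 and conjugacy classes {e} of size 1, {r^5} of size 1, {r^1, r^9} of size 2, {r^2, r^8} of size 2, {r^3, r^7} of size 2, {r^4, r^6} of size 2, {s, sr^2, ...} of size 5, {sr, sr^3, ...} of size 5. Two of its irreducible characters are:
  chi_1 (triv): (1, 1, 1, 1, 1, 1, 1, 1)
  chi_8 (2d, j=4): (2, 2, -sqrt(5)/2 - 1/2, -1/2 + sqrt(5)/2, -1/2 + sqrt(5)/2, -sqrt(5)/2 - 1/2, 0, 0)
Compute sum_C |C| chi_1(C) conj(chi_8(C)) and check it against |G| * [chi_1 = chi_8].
Sum = 0; so <chi_1, chi_8> = 0 (distinct irreducibles are orthogonal).

Proof sketch: Compute term by term over conjugacy classes (|C| * chi_1(C) * conj(chi_8(C))):
  1*(1)*conj(2) + 1*(1)*conj(2) + 2*(1)*conj(-sqrt(5)/2 - 1/2) + 2*(1)*conj(-1/2 + sqrt(5)/2) + 2*(1)*conj(-1/2 + sqrt(5)/2) + 2*(1)*conj(-sqrt(5)/2 - 1/2) + 5*(1)*conj(0) + 5*(1)*conj(0)
  = (2) + (2) + (-sqrt(5) - 1) + (-1 + sqrt(5)) + (-1 + sqrt(5)) + (-sqrt(5) - 1) + (0) + (0)
  = 0.
Dividing by |G| = 20 gives 0/20 = 0, matching the row-orthogonality relation <chi_1, chi_8> = [chi_1 = chi_8].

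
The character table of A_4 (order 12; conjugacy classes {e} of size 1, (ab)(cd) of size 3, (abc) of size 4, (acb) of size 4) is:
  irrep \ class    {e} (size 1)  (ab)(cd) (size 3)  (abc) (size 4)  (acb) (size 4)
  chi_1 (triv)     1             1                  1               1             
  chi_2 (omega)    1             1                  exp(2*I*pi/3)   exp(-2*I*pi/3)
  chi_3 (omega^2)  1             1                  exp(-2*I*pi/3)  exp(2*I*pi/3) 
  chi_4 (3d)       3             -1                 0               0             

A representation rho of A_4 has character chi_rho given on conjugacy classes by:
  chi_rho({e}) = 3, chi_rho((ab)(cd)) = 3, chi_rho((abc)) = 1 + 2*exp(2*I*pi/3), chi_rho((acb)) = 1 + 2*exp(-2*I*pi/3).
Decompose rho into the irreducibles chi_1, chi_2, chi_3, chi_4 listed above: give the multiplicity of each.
Multiplicities: chi_1: 1, chi_2: 2, chi_3: 0, chi_4: 0.

Derivation: Use <chi_rho, chi> = (1/|G|) sum_C |C| * chi_rho(C) * conj(chi(C)) with |G| = 12 for each irreducible chi in the table:
  <chi_rho, chi_1> = (1/12)[1*(3)*conj(1) + 3*(3)*conj(1) + 4*(1 + 2*exp(2*I*pi/3))*conj(1) + 4*(1 + 2*exp(-2*I*pi/3))*conj(1)]
      = (1/12)[(3) + (9) + (4 + 8*exp(2*I*pi/3)) + (4 + 8*exp(-2*I*pi/3))] = 12/12 = 1
  <chi_rho, chi_2> = (1/12)[1*(3)*conj(1) + 3*(3)*conj(1) + 4*(1 + 2*exp(2*I*pi/3))*conj(exp(2*I*pi/3)) + 4*(1 + 2*exp(-2*I*pi/3))*conj(exp(-2*I*pi/3))]
      = (1/12)[(3) + (9) + (8 + 4*exp(-2*I*pi/3)) + (8 + 4*exp(2*I*pi/3))] = 24/12 = 2
  <chi_rho, chi_3> = (1/12)[1*(3)*conj(1) + 3*(3)*conj(1) + 4*(1 + 2*exp(2*I*pi/3))*conj(exp(-2*I*pi/3)) + 4*(1 + 2*exp(-2*I*pi/3))*conj(exp(2*I*pi/3))]
      = (1/12)[(3) + (9) + (8*exp(-2*I*pi/3) + 4*exp(2*I*pi/3)) + (4*exp(-2*I*pi/3) + 8*exp(2*I*pi/3))] = 0/12 = 0
  <chi_rho, chi_4> = (1/12)[1*(3)*conj(3) + 3*(3)*conj(-1) + 4*(1 + 2*exp(2*I*pi/3))*conj(0) + 4*(1 + 2*exp(-2*I*pi/3))*conj(0)]
      = (1/12)[(9) + (-9) + (0) + (0)] = 0/12 = 0
(Exp terms are combined using exp(i*s)*conj(exp(i*t)) = exp(i*(s-t)), and sums of them are collapsed using the identity that for every m > 1 the m distinct m-th roots of unity sum to 0, e.g. 1 + exp(2*I*pi/3) + exp(-2*I*pi/3) = 0.)
Dimension check: dim(rho) = sum (mult * dim) = 1*1 + 2*1 + 0*1 + 0*3 = 3 = chi_rho(e) = 3.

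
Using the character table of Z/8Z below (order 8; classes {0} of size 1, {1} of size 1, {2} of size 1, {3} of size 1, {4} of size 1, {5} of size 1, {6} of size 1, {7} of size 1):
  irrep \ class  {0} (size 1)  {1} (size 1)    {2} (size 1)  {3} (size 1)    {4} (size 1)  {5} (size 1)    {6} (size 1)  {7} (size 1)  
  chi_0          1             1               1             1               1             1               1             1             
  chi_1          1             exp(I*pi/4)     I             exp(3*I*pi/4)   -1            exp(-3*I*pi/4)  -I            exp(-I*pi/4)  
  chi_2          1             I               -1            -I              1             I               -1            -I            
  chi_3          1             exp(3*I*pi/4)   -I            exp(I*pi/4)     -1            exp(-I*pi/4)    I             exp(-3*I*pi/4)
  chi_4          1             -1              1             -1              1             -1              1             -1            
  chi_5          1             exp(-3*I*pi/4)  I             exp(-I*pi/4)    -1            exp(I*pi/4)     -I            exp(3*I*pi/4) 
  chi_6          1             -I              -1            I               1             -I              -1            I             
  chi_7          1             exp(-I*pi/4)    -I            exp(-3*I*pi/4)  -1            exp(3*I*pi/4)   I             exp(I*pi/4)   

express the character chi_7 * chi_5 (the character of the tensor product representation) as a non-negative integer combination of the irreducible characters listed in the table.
chi_7 tensor chi_5 = chi_4 (all other irreducibles have multiplicity 0).

Working: The character of a tensor product is the pointwise product (chi_7 * chi_5)(C) = chi_7(C) * chi_5(C):
  {0}: (1)*(1), {1}: (exp(-I*pi/4))*(exp(-3*I*pi/4)), {2}: (-I)*(I), {3}: (exp(-3*I*pi/4))*(exp(-I*pi/4)), {4}: (-1)*(-1), {5}: (exp(3*I*pi/4))*(exp(I*pi/4)), {6}: (I)*(-I), {7}: (exp(I*pi/4))*(exp(3*I*pi/4))
so (chi_7 * chi_5) takes values
  {0} -> 1, {1} -> -1, {2} -> 1, {3} -> -1, {4} -> 1, {5} -> -1, {6} -> 1, {7} -> -1.
Now take the inner product of this character with each irreducible chi from the table, <chi_7*chi_5, chi> = (1/8) sum_C |C| (chi_7*chi_5)(C) conj(chi(C)):
  <chi_7*chi_5, chi_0> = (1/8)[1*(1)*conj(1) + 1*(-1)*conj(1) + 1*(1)*conj(1) + 1*(-1)*conj(1) + 1*(1)*conj(1) + 1*(-1)*conj(1) + 1*(1)*conj(1) + 1*(-1)*conj(1)]
      = (1/8)[(1) + (-1) + (1) + (-1) + (1) + (-1) + (1) + (-1)] = 0/8 = 0
  <chi_7*chi_5, chi_1> = (1/8)[1*(1)*conj(1) + 1*(-1)*conj(exp(I*pi/4)) + 1*(1)*conj(I) + 1*(-1)*conj(exp(3*I*pi/4)) + 1*(1)*conj(-1) + 1*(-1)*conj(exp(-3*I*pi/4)) + 1*(1)*conj(-I) + 1*(-1)*conj(exp(-I*pi/4))]
      = (1/8)[(1) + (-exp(-I*pi/4)) + (-I) + (-exp(-3*I*pi/4)) + (-1) + (-exp(3*I*pi/4)) + (I) + (-exp(I*pi/4))] = 0/8 = 0
  <chi_7*chi_5, chi_2> = (1/8)[1*(1)*conj(1) + 1*(-1)*conj(I) + 1*(1)*conj(-1) + 1*(-1)*conj(-I) + 1*(1)*conj(1) + 1*(-1)*conj(I) + 1*(1)*conj(-1) + 1*(-1)*conj(-I)]
      = (1/8)[(1) + (I) + (-1) + (-I) + (1) + (I) + (-1) + (-I)] = 0/8 = 0
  <chi_7*chi_5, chi_3> = (1/8)[1*(1)*conj(1) + 1*(-1)*conj(exp(3*I*pi/4)) + 1*(1)*conj(-I) + 1*(-1)*conj(exp(I*pi/4)) + 1*(1)*conj(-1) + 1*(-1)*conj(exp(-I*pi/4)) + 1*(1)*conj(I) + 1*(-1)*conj(exp(-3*I*pi/4))]
      = (1/8)[(1) + (-exp(-3*I*pi/4)) + (I) + (-exp(-I*pi/4)) + (-1) + (-exp(I*pi/4)) + (-I) + (-exp(3*I*pi/4))] = 0/8 = 0
  <chi_7*chi_5, chi_4> = (1/8)[1*(1)*conj(1) + 1*(-1)*conj(-1) + 1*(1)*conj(1) + 1*(-1)*conj(-1) + 1*(1)*conj(1) + 1*(-1)*conj(-1) + 1*(1)*conj(1) + 1*(-1)*conj(-1)]
      = (1/8)[(1) + (1) + (1) + (1) + (1) + (1) + (1) + (1)] = 8/8 = 1
  <chi_7*chi_5, chi_5> = (1/8)[1*(1)*conj(1) + 1*(-1)*conj(exp(-3*I*pi/4)) + 1*(1)*conj(I) + 1*(-1)*conj(exp(-I*pi/4)) + 1*(1)*conj(-1) + 1*(-1)*conj(exp(I*pi/4)) + 1*(1)*conj(-I) + 1*(-1)*conj(exp(3*I*pi/4))]
      = (1/8)[(1) + (-exp(3*I*pi/4)) + (-I) + (-exp(I*pi/4)) + (-1) + (-exp(-I*pi/4)) + (I) + (-exp(-3*I*pi/4))] = 0/8 = 0
  <chi_7*chi_5, chi_6> = (1/8)[1*(1)*conj(1) + 1*(-1)*conj(-I) + 1*(1)*conj(-1) + 1*(-1)*conj(I) + 1*(1)*conj(1) + 1*(-1)*conj(-I) + 1*(1)*conj(-1) + 1*(-1)*conj(I)]
      = (1/8)[(1) + (-I) + (-1) + (I) + (1) + (-I) + (-1) + (I)] = 0/8 = 0
  <chi_7*chi_5, chi_7> = (1/8)[1*(1)*conj(1) + 1*(-1)*conj(exp(-I*pi/4)) + 1*(1)*conj(-I) + 1*(-1)*conj(exp(-3*I*pi/4)) + 1*(1)*conj(-1) + 1*(-1)*conj(exp(3*I*pi/4)) + 1*(1)*conj(I) + 1*(-1)*conj(exp(I*pi/4))]
      = (1/8)[(1) + (-exp(I*pi/4)) + (I) + (-exp(3*I*pi/4)) + (-1) + (-exp(-3*I*pi/4)) + (-I) + (-exp(-I*pi/4))] = 0/8 = 0
(Exp terms are combined using exp(i*s)*conj(exp(i*t)) = exp(i*(s-t)), and sums of them are collapsed using the identity that for every m > 1 the m distinct m-th roots of unity sum to 0, e.g. 1 + exp(2*I*pi/3) + exp(-2*I*pi/3) = 0.)
Hence the multiplicities are chi_4: 1. Dimension check: dim(chi_7)*dim(chi_5) = 1*1 = 1 and sum (mult * dim) = 1*1 = 1.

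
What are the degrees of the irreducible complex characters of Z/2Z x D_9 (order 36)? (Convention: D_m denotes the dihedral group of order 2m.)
Dimensions: 1, 1, 1, 1, 2, 2, 2, 2, 2, 2, 2, 2

Why: There are 12 irreducibles (= number of conjugacy classes). Their dimensions d_i satisfy sum d_i^2 = |G| = 36: 1 + 1 + 1 + 1 + 4 + 4 + 4 + 4 + 4 + 4 + 4 + 4 = 36. (For the product with Z/2Z: each of the 2 1-dim characters of Z/2Z tensors with each irrep of D_9, giving 2 copies of each D_9-dimension.)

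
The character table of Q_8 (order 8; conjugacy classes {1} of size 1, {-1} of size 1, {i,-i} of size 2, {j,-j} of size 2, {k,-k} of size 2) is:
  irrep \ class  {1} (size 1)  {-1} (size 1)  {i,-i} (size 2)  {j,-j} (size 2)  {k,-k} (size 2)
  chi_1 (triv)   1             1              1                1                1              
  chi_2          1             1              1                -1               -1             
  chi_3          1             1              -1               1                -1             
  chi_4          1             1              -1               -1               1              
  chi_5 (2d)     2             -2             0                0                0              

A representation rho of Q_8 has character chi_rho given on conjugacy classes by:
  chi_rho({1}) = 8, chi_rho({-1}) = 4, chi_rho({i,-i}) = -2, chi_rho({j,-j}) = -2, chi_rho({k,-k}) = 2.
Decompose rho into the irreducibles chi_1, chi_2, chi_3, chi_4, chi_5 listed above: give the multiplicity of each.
Multiplicities: chi_1: 1, chi_2: 1, chi_3: 1, chi_4: 3, chi_5: 1.

Reasoning: Use <chi_rho, chi> = (1/|G|) sum_C |C| * chi_rho(C) * conj(chi(C)) with |G| = 8 for each irreducible chi in the table:
  <chi_rho, chi_1> = (1/8)[1*(8)*conj(1) + 1*(4)*conj(1) + 2*(-2)*conj(1) + 2*(-2)*conj(1) + 2*(2)*conj(1)]
      = (1/8)[(8) + (4) + (-4) + (-4) + (4)] = 8/8 = 1
  <chi_rho, chi_2> = (1/8)[1*(8)*conj(1) + 1*(4)*conj(1) + 2*(-2)*conj(1) + 2*(-2)*conj(-1) + 2*(2)*conj(-1)]
      = (1/8)[(8) + (4) + (-4) + (4) + (-4)] = 8/8 = 1
  <chi_rho, chi_3> = (1/8)[1*(8)*conj(1) + 1*(4)*conj(1) + 2*(-2)*conj(-1) + 2*(-2)*conj(1) + 2*(2)*conj(-1)]
      = (1/8)[(8) + (4) + (4) + (-4) + (-4)] = 8/8 = 1
  <chi_rho, chi_4> = (1/8)[1*(8)*conj(1) + 1*(4)*conj(1) + 2*(-2)*conj(-1) + 2*(-2)*conj(-1) + 2*(2)*conj(1)]
      = (1/8)[(8) + (4) + (4) + (4) + (4)] = 24/8 = 3
  <chi_rho, chi_5> = (1/8)[1*(8)*conj(2) + 1*(4)*conj(-2) + 2*(-2)*conj(0) + 2*(-2)*conj(0) + 2*(2)*conj(0)]
      = (1/8)[(16) + (-8) + (0) + (0) + (0)] = 8/8 = 1
Dimension check: dim(rho) = sum (mult * dim) = 1*1 + 1*1 + 1*1 + 3*1 + 1*2 = 8 = chi_rho(e) = 8.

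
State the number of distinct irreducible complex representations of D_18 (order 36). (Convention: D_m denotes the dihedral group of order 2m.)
12

The number of irreducible complex representations of a finite group equals its number of conjugacy classes. D_18 has 12 conjugacy classes (n/2 + 3 for n even), so D_18 (order 36) has exactly 12 irreducible complex representations.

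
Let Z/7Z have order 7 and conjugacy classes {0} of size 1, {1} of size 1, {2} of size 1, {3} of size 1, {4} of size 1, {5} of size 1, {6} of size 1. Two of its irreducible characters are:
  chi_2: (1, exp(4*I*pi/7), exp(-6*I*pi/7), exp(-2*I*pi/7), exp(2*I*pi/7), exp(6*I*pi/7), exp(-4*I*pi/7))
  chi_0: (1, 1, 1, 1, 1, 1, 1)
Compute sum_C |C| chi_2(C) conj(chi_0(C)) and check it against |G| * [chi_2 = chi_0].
Sum = 0; so <chi_2, chi_0> = 0 (distinct irreducibles are orthogonal).

Details: Compute term by term over conjugacy classes (|C| * chi_2(C) * conj(chi_0(C))):
  1*(1)*conj(1) + 1*(exp(4*I*pi/7))*conj(1) + 1*(exp(-6*I*pi/7))*conj(1) + 1*(exp(-2*I*pi/7))*conj(1) + 1*(exp(2*I*pi/7))*conj(1) + 1*(exp(6*I*pi/7))*conj(1) + 1*(exp(-4*I*pi/7))*conj(1)
  = (1) + (exp(4*I*pi/7)) + (exp(-6*I*pi/7)) + (exp(-2*I*pi/7)) + (exp(2*I*pi/7)) + (exp(6*I*pi/7)) + (exp(-4*I*pi/7))
  = 0.
(Exp terms are combined using exp(i*s)*conj(exp(i*t)) = exp(i*(s-t)), and sums of them are collapsed using the identity that for every m > 1 the m distinct m-th roots of unity sum to 0, e.g. 1 + exp(2*I*pi/3) + exp(-2*I*pi/3) = 0.)
Dividing by |G| = 7 gives 0/7 = 0, matching the row-orthogonality relation <chi_2, chi_0> = [chi_2 = chi_0].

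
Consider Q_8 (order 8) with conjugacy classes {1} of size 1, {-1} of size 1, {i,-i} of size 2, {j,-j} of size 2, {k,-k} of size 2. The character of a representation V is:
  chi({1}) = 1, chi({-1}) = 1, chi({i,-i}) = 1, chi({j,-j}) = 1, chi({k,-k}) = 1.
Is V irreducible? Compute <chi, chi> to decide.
Irreducible: <chi, chi> = 1.

Why: <chi, chi> = (1/|G|) sum_C |C| * |chi(C)|^2 = (1/8)[1*|1|^2 + 1*|1|^2 + 2*|1|^2 + 2*|1|^2 + 2*|1|^2]
  = (1/8)[(1) + (1) + (2) + (2) + (2)] = 8/8 = 1.
A character is irreducible iff <chi, chi> = 1, so this representation is irreducible.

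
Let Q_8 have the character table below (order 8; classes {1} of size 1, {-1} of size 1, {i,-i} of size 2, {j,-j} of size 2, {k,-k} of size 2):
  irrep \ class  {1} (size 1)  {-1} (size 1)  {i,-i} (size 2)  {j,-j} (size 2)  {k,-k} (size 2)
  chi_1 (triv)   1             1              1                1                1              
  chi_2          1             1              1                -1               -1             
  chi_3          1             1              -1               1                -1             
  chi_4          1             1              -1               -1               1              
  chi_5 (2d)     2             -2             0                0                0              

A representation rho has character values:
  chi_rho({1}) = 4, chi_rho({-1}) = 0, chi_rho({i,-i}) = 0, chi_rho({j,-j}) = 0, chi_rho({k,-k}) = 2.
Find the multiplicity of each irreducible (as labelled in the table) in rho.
Multiplicities: chi_1: 1, chi_2: 0, chi_3: 0, chi_4: 1, chi_5: 1.

Derivation: Use <chi_rho, chi> = (1/|G|) sum_C |C| * chi_rho(C) * conj(chi(C)) with |G| = 8 for each irreducible chi in the table:
  <chi_rho, chi_1> = (1/8)[1*(4)*conj(1) + 1*(0)*conj(1) + 2*(0)*conj(1) + 2*(0)*conj(1) + 2*(2)*conj(1)]
      = (1/8)[(4) + (0) + (0) + (0) + (4)] = 8/8 = 1
  <chi_rho, chi_2> = (1/8)[1*(4)*conj(1) + 1*(0)*conj(1) + 2*(0)*conj(1) + 2*(0)*conj(-1) + 2*(2)*conj(-1)]
      = (1/8)[(4) + (0) + (0) + (0) + (-4)] = 0/8 = 0
  <chi_rho, chi_3> = (1/8)[1*(4)*conj(1) + 1*(0)*conj(1) + 2*(0)*conj(-1) + 2*(0)*conj(1) + 2*(2)*conj(-1)]
      = (1/8)[(4) + (0) + (0) + (0) + (-4)] = 0/8 = 0
  <chi_rho, chi_4> = (1/8)[1*(4)*conj(1) + 1*(0)*conj(1) + 2*(0)*conj(-1) + 2*(0)*conj(-1) + 2*(2)*conj(1)]
      = (1/8)[(4) + (0) + (0) + (0) + (4)] = 8/8 = 1
  <chi_rho, chi_5> = (1/8)[1*(4)*conj(2) + 1*(0)*conj(-2) + 2*(0)*conj(0) + 2*(0)*conj(0) + 2*(2)*conj(0)]
      = (1/8)[(8) + (0) + (0) + (0) + (0)] = 8/8 = 1
Dimension check: dim(rho) = sum (mult * dim) = 1*1 + 0*1 + 0*1 + 1*1 + 1*2 = 4 = chi_rho(e) = 4.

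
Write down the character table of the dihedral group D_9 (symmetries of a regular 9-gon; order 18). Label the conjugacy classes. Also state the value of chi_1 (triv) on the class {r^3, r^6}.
Conjugacy classes: {e} of size 1, {r^1, r^8} of size 2, {r^2, r^7} of size 2, {r^3, r^6} of size 2, {r^4, r^5} of size 2, {s, sr, ..., sr^8} of size 9.
Character table:
  irrep \ class              {e} (size 1)  {r^1, r^8} (size 2)  {r^2, r^7} (size 2)  {r^3, r^6} (size 2)  {r^4, r^5} (size 2)  {s, sr, ..., sr^8} (size 9)
  chi_1 (triv)               1             1                    1                    1                    1                    1                          
  chi_2 (sign: r->1, s->-1)  1             1                    1                    1                    1                    -1                         
  chi_3 (2d, j=1)            2             2*cos(2*pi/9)        2*cos(4*pi/9)        -1                   -2*cos(pi/9)         0                          
  chi_4 (2d, j=2)            2             2*cos(4*pi/9)        -2*cos(pi/9)         -1                   2*cos(2*pi/9)        0                          
  chi_5 (2d, j=3)            2             -1                   -1                   2                    -1                   0                          
  chi_6 (2d, j=4)            2             -2*cos(pi/9)         2*cos(2*pi/9)        -1                   2*cos(4*pi/9)        0                          

Spot check: chi_1 (triv) on {r^3, r^6} = 1.

Details: D_9 has order 2*9 = 18 with 6 conjugacy classes, hence 6 irreducibles. Sum of squared dims 1 + 1 + 4 + 4 + 4 + 4 = 18 = |G|. Linear characters come from the abelianisation; the 2-dimensional irreps have character r^k -> 2*cos(2*pi*j*k/9), reflections -> 0.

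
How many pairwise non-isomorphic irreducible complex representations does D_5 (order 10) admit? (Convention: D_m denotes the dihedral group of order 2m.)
4

Why: The number of irreducible complex representations of a finite group equals its number of conjugacy classes. D_5 has 4 conjugacy classes ((n+3)/2 for n odd), so D_5 (order 10) has exactly 4 irreducible complex representations.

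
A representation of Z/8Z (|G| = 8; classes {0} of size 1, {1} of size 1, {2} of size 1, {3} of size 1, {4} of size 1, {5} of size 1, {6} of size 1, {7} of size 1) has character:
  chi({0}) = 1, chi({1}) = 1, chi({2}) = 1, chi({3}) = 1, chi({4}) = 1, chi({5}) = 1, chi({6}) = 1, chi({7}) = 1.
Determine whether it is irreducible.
Irreducible: <chi, chi> = 1.

Why: <chi, chi> = (1/|G|) sum_C |C| * |chi(C)|^2 = (1/8)[1*|1|^2 + 1*|1|^2 + 1*|1|^2 + 1*|1|^2 + 1*|1|^2 + 1*|1|^2 + 1*|1|^2 + 1*|1|^2]
  = (1/8)[(1) + (1) + (1) + (1) + (1) + (1) + (1) + (1)] = 8/8 = 1.
(Exp terms are combined using exp(i*s)*conj(exp(i*t)) = exp(i*(s-t)), and sums of them are collapsed using the identity that for every m > 1 the m distinct m-th roots of unity sum to 0, e.g. 1 + exp(2*I*pi/3) + exp(-2*I*pi/3) = 0.)
A character is irreducible iff <chi, chi> = 1, so this representation is irreducible.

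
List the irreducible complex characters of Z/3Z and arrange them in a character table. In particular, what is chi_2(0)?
Character table of Z/3Z (irreps indexed chi_0,...,chi_2 with chi_k(m) = zeta_3^(k*m), zeta_3 = exp(2*pi*i/3)):
  irrep \ class  {0} (size 1)  {1} (size 1)    {2} (size 1)  
  chi_0          1             1               1             
  chi_1          1             exp(2*I*pi/3)   exp(-2*I*pi/3)
  chi_2          1             exp(-2*I*pi/3)  exp(2*I*pi/3) 

Spot check: chi_2(0) = zeta_3^(2*0) = zeta_3^0 = 1.

Derivation: Z/3Z is abelian, so all 3 irreducible complex representations are 1-dimensional. They are given by chi_k(m) = zeta_3^(k*m) for k = 0,...,2. Row orthogonality: sum_m chi_k(m) conj(chi_l(m)) = 3 * [k = l].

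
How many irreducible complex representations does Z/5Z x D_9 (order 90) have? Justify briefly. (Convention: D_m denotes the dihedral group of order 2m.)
30

The number of irreducible complex representations of a finite group equals its number of conjugacy classes. For a direct product, #classes(G x H) = #classes(G) * #classes(H). Z/5Z has 5 classes (abelian), D_9 has 6 classes, so 5 * 6 = 30, so Z/5Z x D_9 (order 90) has exactly 30 irreducible complex representations.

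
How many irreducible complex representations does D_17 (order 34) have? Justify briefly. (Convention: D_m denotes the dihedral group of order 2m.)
10

Reasoning: The number of irreducible complex representations of a finite group equals its number of conjugacy classes. D_17 has 10 conjugacy classes ((n+3)/2 for n odd), so D_17 (order 34) has exactly 10 irreducible complex representations.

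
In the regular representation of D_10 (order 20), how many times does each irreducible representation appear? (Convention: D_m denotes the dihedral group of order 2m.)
Each irreducible V_i of dimension d_i appears with multiplicity d_i, i.e. rho_reg = (direct sum over all irreducibles V_i) d_i V_i. The irreducible dimensions for D_10 are 1, 1, 1, 1, 2, 2, 2, 2: 4 irreducibles of dimension 1, each with multiplicity 1; 4 irreducibles of dimension 2, each with multiplicity 2. Total dimension 4*1*1 + 4*2*2 = 20 = |G|.

Derivation: General theorem: in the regular representation of a finite group G, each irreducible appears with multiplicity equal to its dimension. Check: dim(rho_reg) = sum d_i^2 = 1 + 1 + 1 + 1 + 4 + 4 + 4 + 4 = 20 = |G|.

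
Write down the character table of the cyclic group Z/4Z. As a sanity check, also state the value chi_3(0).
Character table of Z/4Z (irreps indexed chi_0,...,chi_3 with chi_k(m) = zeta_4^(k*m), zeta_4 = exp(2*pi*i/4)):
  irrep \ class  {0} (size 1)  {1} (size 1)  {2} (size 1)  {3} (size 1)
  chi_0          1             1             1             1           
  chi_1          1             I             -1            -I          
  chi_2          1             -1            1             -1          
  chi_3          1             -I            -1            I           

Spot check: chi_3(0) = zeta_4^(3*0) = zeta_4^0 = 1.

Reasoning: Z/4Z is abelian, so all 4 irreducible complex representations are 1-dimensional. They are given by chi_k(m) = zeta_4^(k*m) for k = 0,...,3. Row orthogonality: sum_m chi_k(m) conj(chi_l(m)) = 4 * [k = l].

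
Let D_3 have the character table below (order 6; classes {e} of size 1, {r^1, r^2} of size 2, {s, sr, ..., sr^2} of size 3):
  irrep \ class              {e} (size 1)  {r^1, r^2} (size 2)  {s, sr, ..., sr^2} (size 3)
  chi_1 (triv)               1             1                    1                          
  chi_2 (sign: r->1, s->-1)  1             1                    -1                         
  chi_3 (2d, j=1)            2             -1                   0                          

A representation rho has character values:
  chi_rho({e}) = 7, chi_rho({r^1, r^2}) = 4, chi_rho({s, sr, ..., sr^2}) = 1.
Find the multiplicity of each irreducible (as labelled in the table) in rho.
Multiplicities: chi_1: 3, chi_2: 2, chi_3: 1.

Justification: Use <chi_rho, chi> = (1/|G|) sum_C |C| * chi_rho(C) * conj(chi(C)) with |G| = 6 for each irreducible chi in the table:
  <chi_rho, chi_1> = (1/6)[1*(7)*conj(1) + 2*(4)*conj(1) + 3*(1)*conj(1)]
      = (1/6)[(7) + (8) + (3)] = 18/6 = 3
  <chi_rho, chi_2> = (1/6)[1*(7)*conj(1) + 2*(4)*conj(1) + 3*(1)*conj(-1)]
      = (1/6)[(7) + (8) + (-3)] = 12/6 = 2
  <chi_rho, chi_3> = (1/6)[1*(7)*conj(2) + 2*(4)*conj(-1) + 3*(1)*conj(0)]
      = (1/6)[(14) + (-8) + (0)] = 6/6 = 1
Dimension check: dim(rho) = sum (mult * dim) = 3*1 + 2*1 + 1*2 = 7 = chi_rho(e) = 7.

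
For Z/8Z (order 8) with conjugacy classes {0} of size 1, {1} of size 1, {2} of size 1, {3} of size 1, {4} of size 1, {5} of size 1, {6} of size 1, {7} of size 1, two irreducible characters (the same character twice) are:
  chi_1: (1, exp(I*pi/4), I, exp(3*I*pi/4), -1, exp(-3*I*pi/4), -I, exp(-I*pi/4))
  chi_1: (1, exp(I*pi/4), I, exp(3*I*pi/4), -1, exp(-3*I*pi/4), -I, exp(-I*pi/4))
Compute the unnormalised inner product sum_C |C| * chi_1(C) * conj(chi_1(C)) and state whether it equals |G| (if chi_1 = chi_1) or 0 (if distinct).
Sum = 8 = |G| = 8; so <chi_1, chi_1> = 1 (norm-1 confirms irreducibility).

Why: Compute term by term over conjugacy classes (|C| * chi_1(C) * conj(chi_1(C))):
  1*(1)*conj(1) + 1*(exp(I*pi/4))*conj(exp(I*pi/4)) + 1*(I)*conj(I) + 1*(exp(3*I*pi/4))*conj(exp(3*I*pi/4)) + 1*(-1)*conj(-1) + 1*(exp(-3*I*pi/4))*conj(exp(-3*I*pi/4)) + 1*(-I)*conj(-I) + 1*(exp(-I*pi/4))*conj(exp(-I*pi/4))
  = (1) + (1) + (1) + (1) + (1) + (1) + (1) + (1)
  = 8.
(Exp terms are combined using exp(i*s)*conj(exp(i*t)) = exp(i*(s-t)), and sums of them are collapsed using the identity that for every m > 1 the m distinct m-th roots of unity sum to 0, e.g. 1 + exp(2*I*pi/3) + exp(-2*I*pi/3) = 0.)
Dividing by |G| = 8 gives 8/8 = 1, matching the row-orthogonality relation <chi_1, chi_1> = [chi_1 = chi_1].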